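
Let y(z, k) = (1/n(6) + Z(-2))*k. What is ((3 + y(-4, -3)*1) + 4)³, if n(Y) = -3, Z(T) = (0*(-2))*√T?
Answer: 512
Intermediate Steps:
Z(T) = 0 (Z(T) = 0*√T = 0)
y(z, k) = -k/3 (y(z, k) = (1/(-3) + 0)*k = (-⅓ + 0)*k = -k/3)
((3 + y(-4, -3)*1) + 4)³ = ((3 - ⅓*(-3)*1) + 4)³ = ((3 + 1*1) + 4)³ = ((3 + 1) + 4)³ = (4 + 4)³ = 8³ = 512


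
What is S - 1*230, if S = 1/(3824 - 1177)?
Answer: -608809/2647 ≈ -230.00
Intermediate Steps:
S = 1/2647 ≈ 0.00037779
S - 1*230 = 1/2647 - 1*230 = 1/2647 - 230 = -608809/2647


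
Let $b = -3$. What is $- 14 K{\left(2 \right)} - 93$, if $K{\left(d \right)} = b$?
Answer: $-51$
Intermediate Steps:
$K{\left(d \right)} = -3$
$- 14 K{\left(2 \right)} - 93 = \left(-14\right) \left(-3\right) - 93 = 42 - 93 = -51$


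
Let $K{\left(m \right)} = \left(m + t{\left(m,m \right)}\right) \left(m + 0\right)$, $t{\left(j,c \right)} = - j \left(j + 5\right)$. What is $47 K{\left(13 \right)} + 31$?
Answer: $-135000$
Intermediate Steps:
$t{\left(j,c \right)} = - j \left(5 + j\right)$
$K{\left(m \right)} = m \left(m - m \left(5 + m\right)\right)$ ($K{\left(m \right)} = \left(m - m \left(5 + m\right)\right) \left(m + 0\right) = \left(m - m \left(5 + m\right)\right) m = m \left(m - m \left(5 + m\right)\right)$)
$47 K{\left(13 \right)} + 31 = 47 \left(- 13^{2} \left(4 + 13\right)\right) + 31 = 47 \left(\left(-1\right) 169 \cdot 17\right) + 31 = 47 \left(-2873\right) + 31 = -135031 + 31 = -135000$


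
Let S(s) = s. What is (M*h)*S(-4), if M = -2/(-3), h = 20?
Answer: -160/3 ≈ -53.333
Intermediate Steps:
M = ⅔ (M = -2*(-⅓) = ⅔ ≈ 0.66667)
(M*h)*S(-4) = ((⅔)*20)*(-4) = (40/3)*(-4) = -160/3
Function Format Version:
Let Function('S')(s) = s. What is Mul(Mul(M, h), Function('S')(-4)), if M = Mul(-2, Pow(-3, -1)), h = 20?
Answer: Rational(-160, 3) ≈ -53.333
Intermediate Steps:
M = Rational(2, 3) (M = Mul(-2, Rational(-1, 3)) = Rational(2, 3) ≈ 0.66667)
Mul(Mul(M, h), Function('S')(-4)) = Mul(Mul(Rational(2, 3), 20), -4) = Mul(Rational(40, 3), -4) = Rational(-160, 3)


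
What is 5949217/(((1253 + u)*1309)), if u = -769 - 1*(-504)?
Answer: 5949217/1293292 ≈ 4.6001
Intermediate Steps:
u = -265 (u = -769 + 504 = -265)
5949217/(((1253 + u)*1309)) = 5949217/(((1253 - 265)*1309)) = 5949217/((988*1309)) = 5949217/1293292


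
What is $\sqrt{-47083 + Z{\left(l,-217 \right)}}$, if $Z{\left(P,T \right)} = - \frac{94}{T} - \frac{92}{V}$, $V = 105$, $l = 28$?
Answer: $\frac{i \sqrt{10180617465}}{465} \approx 216.99 i$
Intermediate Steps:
$Z{\left(P,T \right)} = - \frac{92}{105} - \frac{94}{T}$ ($Z{\left(P,T \right)} = - \frac{94}{T} - \frac{92}{105} = - \frac{92}{105} - \frac{94}{T}$)
$\sqrt{-47083 + Z{\left(l,-217 \right)}} = \sqrt{-47083 - \left(\frac{92}{105} + \frac{94}{-217}\right)} = \sqrt{-47083 - \frac{206}{465}} = \sqrt{- \frac{21893801}{465}} = \frac{i \sqrt{10180617465}}{465}$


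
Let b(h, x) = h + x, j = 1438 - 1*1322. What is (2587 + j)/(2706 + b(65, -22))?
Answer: 2703/2749 ≈ 0.98327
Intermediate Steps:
j = 116 (j = 1438 - 1322 = 116)
(2587 + j)/(2706 + b(65, -22)) = (2587 + 116)/(2706 + (65 - 22)) = 2703/(2706 + 43) = 2703/2749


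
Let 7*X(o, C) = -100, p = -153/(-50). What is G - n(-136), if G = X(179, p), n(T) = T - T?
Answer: -100/7 ≈ -14.286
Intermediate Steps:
p = 153/50 (p = -153*(-1/50) = 153/50 ≈ 3.0600)
X(o, C) = -100/7 (X(o, C) = (1/7)*(-100) = -100/7)
n(T) = 0
G = -100/7 ≈ -14.286
G - n(-136) = -100/7 - 1*0 = -100/7 + 0 = -100/7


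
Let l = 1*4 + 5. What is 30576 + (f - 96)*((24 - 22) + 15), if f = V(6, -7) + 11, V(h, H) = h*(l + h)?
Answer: 30661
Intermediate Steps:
l = 9 (l = 4 + 5 = 9)
V(h, H) = h*(9 + h)
f = 101 (f = 6*(9 + 6) + 11 = 6*15 + 11 = 90 + 11 = 101)
30576 + (f - 96)*((24 - 22) + 15) = 30576 + (101 - 96)*((24 - 22) + 15) = 30576 + 5*(2 + 15) = 30576 + 5*17 = 30576 + 85 = 30661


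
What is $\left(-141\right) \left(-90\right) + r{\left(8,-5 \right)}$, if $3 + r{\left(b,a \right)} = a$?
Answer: $12682$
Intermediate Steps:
$r{\left(b,a \right)} = -3 + a$
$\left(-141\right) \left(-90\right) + r{\left(8,-5 \right)} = \left(-141\right) \left(-90\right) - 8 = 12690 - 8 = 12682$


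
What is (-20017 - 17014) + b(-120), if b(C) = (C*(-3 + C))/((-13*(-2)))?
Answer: -474023/13 ≈ -36463.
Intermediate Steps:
b(C) = C*(-3 + C)/26 (b(C) = (C*(-3 + C))/26 = (C*(-3 + C))*(1/26) = C*(-3 + C)/26)
(-20017 - 17014) + b(-120) = (-20017 - 17014) + (1/26)*(-120)*(-3 - 120) = -37031 + (1/26)*(-120)*(-123) = -37031 + 7380/13 = -474023/13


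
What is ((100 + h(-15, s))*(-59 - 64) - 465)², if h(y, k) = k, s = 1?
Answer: 166100544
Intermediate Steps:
((100 + h(-15, s))*(-59 - 64) - 465)² = ((100 + 1)*(-59 - 64) - 465)² = (101*(-123) - 465)² = (-12423 - 465)² = (-12888)² = 166100544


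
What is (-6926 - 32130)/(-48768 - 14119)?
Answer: 39056/62887 ≈ 0.62105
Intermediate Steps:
(-6926 - 32130)/(-48768 - 14119) = -39056/(-62887) = -39056*(-1/62887) = 39056/62887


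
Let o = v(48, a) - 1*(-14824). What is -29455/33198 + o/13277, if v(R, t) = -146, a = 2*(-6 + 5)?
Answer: 8746019/40069986 ≈ 0.21827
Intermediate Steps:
a = -2 (a = 2*(-1) = -2)
o = 14678 (o = -146 - 1*(-14824) = -146 + 14824 = 14678)
-29455/33198 + o/13277 = -29455/33198 + 14678/13277 = 8746019/40069986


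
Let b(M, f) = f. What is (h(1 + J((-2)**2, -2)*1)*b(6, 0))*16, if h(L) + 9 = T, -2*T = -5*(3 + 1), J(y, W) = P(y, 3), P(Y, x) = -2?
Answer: 0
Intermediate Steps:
J(y, W) = -2
T = 10 (T = -(-5)*(3 + 1)/2 = -(-5)*4/2 = -1/2*(-20) = 10)
h(L) = 1 (h(L) = -9 + 10 = 1)
(h(1 + J((-2)**2, -2)*1)*b(6, 0))*16 = (1*0)*16 = 0*16 = 0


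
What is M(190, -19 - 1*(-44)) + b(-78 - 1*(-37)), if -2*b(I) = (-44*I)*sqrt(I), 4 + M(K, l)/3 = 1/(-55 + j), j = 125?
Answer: -837/70 - 902*I*sqrt(41) ≈ -11.957 - 5775.6*I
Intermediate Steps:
M(K, l) = -837/70 (M(K, l) = -12 + 3/(-55 + 125) = -12 + 3/70 = -837/70)
b(I) = 22*I**(3/2) (b(I) = -(-44*I)*sqrt(I)/2 = -(-22)*I**(3/2) = 22*I**(3/2))
M(190, -19 - 1*(-44)) + b(-78 - 1*(-37)) = -837/70 + 22*(-78 - 1*(-37))**(3/2) = -837/70 + 22*(-78 + 37)**(3/2) = -837/70 + 22*(-41)**(3/2) = -837/70 + 22*(-41*I*sqrt(41)) = -837/70 - 902*I*sqrt(41)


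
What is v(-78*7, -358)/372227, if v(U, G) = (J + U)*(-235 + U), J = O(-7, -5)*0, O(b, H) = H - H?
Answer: 426426/372227 ≈ 1.1456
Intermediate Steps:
O(b, H) = 0
J = 0 (J = 0*0 = 0)
v(U, G) = U*(-235 + U) (v(U, G) = (0 + U)*(-235 + U) = U*(-235 + U))
v(-78*7, -358)/372227 = ((-78*7)*(-235 - 78*7))/372227 = -546*(-235 - 546)*(1/372227) = -546*(-781)*(1/372227) = 426426*(1/372227) = 426426/372227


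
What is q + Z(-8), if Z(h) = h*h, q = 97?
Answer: 161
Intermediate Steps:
Z(h) = h²
q + Z(-8) = 97 + (-8)² = 97 + 64 = 161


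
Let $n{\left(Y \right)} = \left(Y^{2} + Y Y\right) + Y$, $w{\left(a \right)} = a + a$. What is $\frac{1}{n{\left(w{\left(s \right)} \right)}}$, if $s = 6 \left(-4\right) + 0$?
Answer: $\frac{1}{4560} \approx 0.0002193$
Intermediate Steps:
$s = -24$ ($s = -24 + 0 = -24$)
$w{\left(a \right)} = 2 a$
$n{\left(Y \right)} = Y + 2 Y^{2}$ ($n{\left(Y \right)} = \left(Y^{2} + Y^{2}\right) + Y = 2 Y^{2} + Y = Y + 2 Y^{2}$)
$\frac{1}{n{\left(w{\left(s \right)} \right)}} = \frac{1}{2 \left(-24\right) \left(1 + 2 \cdot 2 \left(-24\right)\right)} = \frac{1}{\left(-48\right) \left(1 + 2 \left(-48\right)\right)} = \frac{1}{\left(-48\right) \left(1 - 96\right)} = \frac{1}{\left(-48\right) \left(-95\right)} = \frac{1}{4560}$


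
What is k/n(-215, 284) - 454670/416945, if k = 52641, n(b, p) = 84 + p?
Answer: 4356216637/30687152 ≈ 141.96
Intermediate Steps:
k/n(-215, 284) - 454670/416945 = 52641/(84 + 284) - 454670/416945 = 52641/368 - 454670*1/416945 = 52641*(1/368) - 90934/83389 = 52641/368 - 90934/83389 = 4356216637/30687152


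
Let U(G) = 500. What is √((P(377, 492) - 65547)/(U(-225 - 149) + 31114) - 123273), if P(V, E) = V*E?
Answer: 13*I*√80999862790/10538 ≈ 351.1*I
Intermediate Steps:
P(V, E) = E*V
√((P(377, 492) - 65547)/(U(-225 - 149) + 31114) - 123273) = √((492*377 - 65547)/(500 + 31114) - 123273) = √((185484 - 65547)/31614 - 123273) = √(119937*(1/31614) - 123273) = √(39979/10538 - 123273) = √(-1299010895/10538) = 13*I*√80999862790/10538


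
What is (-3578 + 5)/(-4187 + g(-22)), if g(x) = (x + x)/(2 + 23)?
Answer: 89325/104719 ≈ 0.85300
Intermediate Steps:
g(x) = 2*x/25 (g(x) = (2*x)/25 = (2*x)*(1/25) = 2*x/25)
(-3578 + 5)/(-4187 + g(-22)) = (-3578 + 5)/(-4187 + (2/25)*(-22)) = -3573/(-4187 - 44/25) = -3573/(-104719/25) = -3573*(-25/104719) = 89325/104719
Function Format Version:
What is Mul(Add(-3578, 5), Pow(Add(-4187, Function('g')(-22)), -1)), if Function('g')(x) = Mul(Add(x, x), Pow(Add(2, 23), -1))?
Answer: Rational(89325, 104719) ≈ 0.85300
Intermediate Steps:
Function('g')(x) = Mul(Rational(2, 25), x) (Function('g')(x) = Mul(Mul(2, x), Pow(25, -1)) = Mul(Mul(2, x), Rational(1, 25)) = Mul(Rational(2, 25), x))
Mul(Add(-3578, 5), Pow(Add(-4187, Function('g')(-22)), -1)) = Mul(Add(-3578, 5), Pow(Add(-4187, Mul(Rational(2, 25), -22)), -1)) = Mul(-3573, Pow(Add(-4187, Rational(-44, 25)), -1)) = Mul(-3573, Pow(Rational(-104719, 25), -1)) = Mul(-3573, Rational(-25, 104719)) = Rational(89325, 104719)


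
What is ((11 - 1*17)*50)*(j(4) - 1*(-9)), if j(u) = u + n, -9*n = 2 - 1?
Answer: -11600/3 ≈ -3866.7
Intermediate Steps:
n = -⅑ (n = -(2 - 1)/9 = -⅑*1 = -⅑ ≈ -0.11111)
j(u) = -⅑ + u (j(u) = u - ⅑ = -⅑ + u)
((11 - 1*17)*50)*(j(4) - 1*(-9)) = ((11 - 1*17)*50)*((-⅑ + 4) - 1*(-9)) = ((11 - 17)*50)*(35/9 + 9) = -6*50*(116/9) = -300*116/9 = -11600/3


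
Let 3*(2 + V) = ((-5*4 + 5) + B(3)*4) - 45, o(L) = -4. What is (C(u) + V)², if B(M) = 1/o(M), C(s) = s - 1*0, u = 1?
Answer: 4096/9 ≈ 455.11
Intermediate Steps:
C(s) = s (C(s) = s + 0 = s)
B(M) = -¼ (B(M) = 1/(-4) = -¼)
V = -67/3 (V = -2 + (((-5*4 + 5) - ¼*4) - 45)/3 = -2 + (((-20 + 5) - 1) - 45)/3 = -2 + ((-15 - 1) - 45)/3 = -2 + (-16 - 45)/3 = -2 + (⅓)*(-61) = -2 - 61/3 = -67/3 ≈ -22.333)
(C(u) + V)² = (1 - 67/3)² = (-64/3)² = 4096/9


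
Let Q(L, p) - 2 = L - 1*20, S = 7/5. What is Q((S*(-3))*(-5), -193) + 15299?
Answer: 15302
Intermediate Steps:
S = 7/5 (S = 7*(⅕) = 7/5 ≈ 1.4000)
Q(L, p) = -18 + L (Q(L, p) = 2 + (L - 1*20) = 2 + (L - 20) = 2 + (-20 + L) = -18 + L)
Q((S*(-3))*(-5), -193) + 15299 = (-18 + ((7/5)*(-3))*(-5)) + 15299 = (-18 - 21/5*(-5)) + 15299 = (-18 + 21) + 15299 = 3 + 15299 = 15302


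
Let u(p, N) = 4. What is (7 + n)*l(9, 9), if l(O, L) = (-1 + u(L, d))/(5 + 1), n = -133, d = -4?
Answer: -63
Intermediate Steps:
l(O, L) = ½ (l(O, L) = (-1 + 4)/(5 + 1) = 3/6 = 3*(⅙) = ½)
(7 + n)*l(9, 9) = (7 - 133)*(½) = -126*½ = -63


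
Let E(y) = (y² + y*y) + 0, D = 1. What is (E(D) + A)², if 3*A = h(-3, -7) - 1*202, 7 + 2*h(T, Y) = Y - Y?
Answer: 17689/4 ≈ 4422.3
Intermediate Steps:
h(T, Y) = -7/2 (h(T, Y) = -7/2 + (Y - Y)/2 = -7/2 + (½)*0 = -7/2 + 0 = -7/2)
A = -137/2 (A = (-7/2 - 1*202)/3 = (-7/2 - 202)/3 = (⅓)*(-411/2) = -137/2 ≈ -68.500)
E(y) = 2*y² (E(y) = (y² + y²) + 0 = 2*y² + 0 = 2*y²)
(E(D) + A)² = (2*1² - 137/2)² = (2*1 - 137/2)² = (2 - 137/2)² = (-133/2)² = 17689/4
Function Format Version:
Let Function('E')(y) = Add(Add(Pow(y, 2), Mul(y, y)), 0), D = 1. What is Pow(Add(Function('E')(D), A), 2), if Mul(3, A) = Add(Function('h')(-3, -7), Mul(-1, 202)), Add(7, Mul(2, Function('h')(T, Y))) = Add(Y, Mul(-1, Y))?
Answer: Rational(17689, 4) ≈ 4422.3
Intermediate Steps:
Function('h')(T, Y) = Rational(-7, 2) (Function('h')(T, Y) = Add(Rational(-7, 2), Mul(Rational(1, 2), Add(Y, Mul(-1, Y)))) = Add(Rational(-7, 2), Mul(Rational(1, 2), 0)) = Add(Rational(-7, 2), 0) = Rational(-7, 2))
A = Rational(-137, 2) (A = Mul(Rational(1, 3), Add(Rational(-7, 2), Mul(-1, 202))) = Mul(Rational(1, 3), Add(Rational(-7, 2), -202)) = Mul(Rational(1, 3), Rational(-411, 2)) = Rational(-137, 2) ≈ -68.500)
Function('E')(y) = Mul(2, Pow(y, 2)) (Function('E')(y) = Add(Add(Pow(y, 2), Pow(y, 2)), 0) = Add(Mul(2, Pow(y, 2)), 0) = Mul(2, Pow(y, 2)))
Pow(Add(Function('E')(D), A), 2) = Pow(Add(Mul(2, Pow(1, 2)), Rational(-137, 2)), 2) = Pow(Add(Mul(2, 1), Rational(-137, 2)), 2) = Pow(Add(2, Rational(-137, 2)), 2) = Pow(Rational(-133, 2), 2) = Rational(17689, 4)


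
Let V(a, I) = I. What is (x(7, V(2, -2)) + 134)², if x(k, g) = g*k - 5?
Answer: 13225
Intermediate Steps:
x(k, g) = -5 + g*k
(x(7, V(2, -2)) + 134)² = ((-5 - 2*7) + 134)² = ((-5 - 14) + 134)² = (-19 + 134)² = 115² = 13225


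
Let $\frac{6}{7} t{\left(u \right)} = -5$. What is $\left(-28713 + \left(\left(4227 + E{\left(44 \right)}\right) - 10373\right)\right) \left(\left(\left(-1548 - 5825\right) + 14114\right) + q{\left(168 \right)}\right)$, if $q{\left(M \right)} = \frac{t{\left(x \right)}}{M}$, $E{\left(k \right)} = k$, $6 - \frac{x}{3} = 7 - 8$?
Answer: $- \frac{11264961895}{48} \approx -2.3469 \cdot 10^{8}$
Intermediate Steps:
$x = 21$ ($x = 18 - 3 \left(7 - 8\right) = 18 - -3 = 18 + 3 = 21$)
$t{\left(u \right)} = - \frac{35}{6}$ ($t{\left(u \right)} = \frac{7}{6} \left(-5\right) = - \frac{35}{6}$)
$q{\left(M \right)} = - \frac{35}{6 M}$
$\left(-28713 + \left(\left(4227 + E{\left(44 \right)}\right) - 10373\right)\right) \left(\left(\left(-1548 - 5825\right) + 14114\right) + q{\left(168 \right)}\right) = \left(-28713 + \left(\left(4227 + 44\right) - 10373\right)\right) \left(\left(\left(-1548 - 5825\right) + 14114\right) - \frac{35}{6 \cdot 168}\right) = \left(-28713 + \left(4271 - 10373\right)\right) \left(\left(-7373 + 14114\right) - \frac{5}{144}\right) = \left(-28713 - 6102\right) \left(6741 - \frac{5}{144}\right) = \left(-34815\right) \frac{970699}{144} = - \frac{11264961895}{48}$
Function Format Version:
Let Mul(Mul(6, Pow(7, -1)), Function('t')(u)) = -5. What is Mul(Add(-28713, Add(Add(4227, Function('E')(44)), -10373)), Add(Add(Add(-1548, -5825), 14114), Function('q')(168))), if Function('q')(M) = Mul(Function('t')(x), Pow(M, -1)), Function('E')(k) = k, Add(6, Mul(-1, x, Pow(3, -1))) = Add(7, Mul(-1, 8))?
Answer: Rational(-11264961895, 48) ≈ -2.3469e+8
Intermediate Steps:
x = 21 (x = Add(18, Mul(-3, Add(7, Mul(-1, 8)))) = Add(18, Mul(-3, Add(7, -8))) = Add(18, Mul(-3, -1)) = Add(18, 3) = 21)
Function('t')(u) = Rational(-35, 6) (Function('t')(u) = Mul(Rational(7, 6), -5) = Rational(-35, 6))
Function('q')(M) = Mul(Rational(-35, 6), Pow(M, -1))
Mul(Add(-28713, Add(Add(4227, Function('E')(44)), -10373)), Add(Add(Add(-1548, -5825), 14114), Function('q')(168))) = Mul(Add(-28713, Add(Add(4227, 44), -10373)), Add(Add(Add(-1548, -5825), 14114), Mul(Rational(-35, 6), Pow(168, -1)))) = Mul(Add(-28713, Add(4271, -10373)), Add(Add(-7373, 14114), Mul(Rational(-35, 6), Rational(1, 168)))) = Mul(Add(-28713, -6102), Add(6741, Rational(-5, 144))) = Mul(-34815, Rational(970699, 144)) = Rational(-11264961895, 48)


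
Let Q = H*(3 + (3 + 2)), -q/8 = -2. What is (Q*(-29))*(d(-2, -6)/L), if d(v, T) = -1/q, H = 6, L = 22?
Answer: 87/22 ≈ 3.9545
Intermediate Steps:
q = 16 (q = -8*(-2) = 16)
Q = 48 (Q = 6*(3 + (3 + 2)) = 6*(3 + 5) = 6*8 = 48)
d(v, T) = -1/16
(Q*(-29))*(d(-2, -6)/L) = (48*(-29))*(-1/16/22) = -(-87)/22 = -1392*(-1/352) = 87/22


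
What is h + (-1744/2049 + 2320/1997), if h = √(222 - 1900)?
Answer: 1270912/4091853 + I*√1678 ≈ 0.3106 + 40.963*I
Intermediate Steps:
h = I*√1678 (h = √(-1678) = I*√1678 ≈ 40.963*I)
h + (-1744/2049 + 2320/1997) = I*√1678 + (-1744/2049 + 2320/1997) = I*√1678 + 1270912/4091853 = 1270912/4091853 + I*√1678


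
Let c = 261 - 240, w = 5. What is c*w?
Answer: 105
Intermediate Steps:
c = 21
c*w = 21*5 = 105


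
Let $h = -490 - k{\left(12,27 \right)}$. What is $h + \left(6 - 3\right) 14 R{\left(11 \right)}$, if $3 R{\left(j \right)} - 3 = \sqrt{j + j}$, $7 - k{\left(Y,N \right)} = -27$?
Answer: $-482 + 14 \sqrt{22} \approx -416.33$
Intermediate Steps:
$k{\left(Y,N \right)} = 34$ ($k{\left(Y,N \right)} = 7 - -27 = 7 + 27 = 34$)
$R{\left(j \right)} = 1 + \frac{\sqrt{2} \sqrt{j}}{3}$ ($R{\left(j \right)} = 1 + \frac{\sqrt{j + j}}{3} = 1 + \frac{\sqrt{2 j}}{3} = 1 + \frac{\sqrt{2} \sqrt{j}}{3}$)
$h = -524$ ($h = -490 - 34 = -524$)
$h + \left(6 - 3\right) 14 R{\left(11 \right)} = -524 + \left(6 - 3\right) 14 \left(1 + \frac{\sqrt{2} \sqrt{11}}{3}\right) = -524 + 3 \cdot 14 \left(1 + \frac{\sqrt{22}}{3}\right) = -524 + 42 \left(1 + \frac{\sqrt{22}}{3}\right) = -524 + \left(42 + 14 \sqrt{22}\right) = -482 + 14 \sqrt{22}$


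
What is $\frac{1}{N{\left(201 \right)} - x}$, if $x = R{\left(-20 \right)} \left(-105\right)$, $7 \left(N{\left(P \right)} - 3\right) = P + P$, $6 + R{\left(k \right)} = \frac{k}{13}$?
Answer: $- \frac{91}{66531} \approx -0.0013678$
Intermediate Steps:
$R{\left(k \right)} = -6 + \frac{k}{13}$
$N{\left(P \right)} = 3 + \frac{2 P}{7}$ ($N{\left(P \right)} = 3 + \frac{P + P}{7} = 3 + \frac{2 P}{7}$)
$x = \frac{10290}{13}$ ($x = \left(-6 + \frac{1}{13} \left(-20\right)\right) \left(-105\right) = \left(-6 - \frac{20}{13}\right) \left(-105\right) = \left(- \frac{98}{13}\right) \left(-105\right) = \frac{10290}{13} \approx 791.54$)
$\frac{1}{N{\left(201 \right)} - x} = \frac{1}{\left(3 + \frac{2}{7} \cdot 201\right) - \frac{10290}{13}} = \frac{1}{\left(3 + \frac{402}{7}\right) - \frac{10290}{13}} = \frac{1}{\frac{423}{7} - \frac{10290}{13}} = \frac{1}{- \frac{66531}{91}} = - \frac{91}{66531}$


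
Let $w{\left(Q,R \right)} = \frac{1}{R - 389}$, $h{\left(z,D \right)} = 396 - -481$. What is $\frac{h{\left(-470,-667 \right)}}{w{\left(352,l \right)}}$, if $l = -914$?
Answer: $-1142731$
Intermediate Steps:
$h{\left(z,D \right)} = 877$ ($h{\left(z,D \right)} = 396 + 481 = 877$)
$w{\left(Q,R \right)} = \frac{1}{-389 + R}$
$\frac{h{\left(-470,-667 \right)}}{w{\left(352,l \right)}} = \frac{877}{\frac{1}{-389 - 914}} = \frac{877}{\frac{1}{-1303}} = \frac{877}{- \frac{1}{1303}} = 877 \left(-1303\right) = -1142731$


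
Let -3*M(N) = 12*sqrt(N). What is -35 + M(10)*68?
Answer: -35 - 272*sqrt(10) ≈ -895.14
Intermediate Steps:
M(N) = -4*sqrt(N)
-35 + M(10)*68 = -35 - 4*sqrt(10)*68 = -35 - 272*sqrt(10)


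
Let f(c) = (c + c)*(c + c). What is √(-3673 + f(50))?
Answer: 3*√703 ≈ 79.542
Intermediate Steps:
f(c) = 4*c² (f(c) = (2*c)*(2*c) = 4*c²)
√(-3673 + f(50)) = √(-3673 + 4*50²) = √(-3673 + 4*2500) = √(-3673 + 10000) = √6327 = 3*√703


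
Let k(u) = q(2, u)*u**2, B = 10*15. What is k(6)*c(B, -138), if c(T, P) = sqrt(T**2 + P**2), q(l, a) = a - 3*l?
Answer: 0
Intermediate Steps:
B = 150
c(T, P) = sqrt(P**2 + T**2)
k(u) = u**2*(-6 + u) (k(u) = (u - 3*2)*u**2 = (u - 6)*u**2 = (-6 + u)*u**2 = u**2*(-6 + u))
k(6)*c(B, -138) = (6**2*(-6 + 6))*sqrt((-138)**2 + 150**2) = (36*0)*sqrt(19044 + 22500) = 0*sqrt(41544) = 0*(6*sqrt(1154)) = 0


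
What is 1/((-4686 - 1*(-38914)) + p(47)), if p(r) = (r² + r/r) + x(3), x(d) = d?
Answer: 1/36441 ≈ 2.7442e-5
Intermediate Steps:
p(r) = 4 + r² (p(r) = (r² + r/r) + 3 = (r² + 1) + 3 = (1 + r²) + 3 = 4 + r²)
1/((-4686 - 1*(-38914)) + p(47)) = 1/((-4686 - 1*(-38914)) + (4 + 47²)) = 1/((-4686 + 38914) + (4 + 2209)) = 1/(34228 + 2213) = 1/36441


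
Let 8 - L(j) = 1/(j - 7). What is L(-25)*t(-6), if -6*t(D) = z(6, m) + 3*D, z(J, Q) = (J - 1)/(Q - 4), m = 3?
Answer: 5911/192 ≈ 30.786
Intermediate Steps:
L(j) = 8 - 1/(-7 + j) (L(j) = 8 - 1/(j - 7) = 8 - 1/(-7 + j))
z(J, Q) = (-1 + J)/(-4 + Q)
t(D) = ⅚ - D/2 (t(D) = -((-1 + 6)/(-4 + 3) + 3*D)/6 = -(5/(-1) + 3*D)/6 = -(-1*5 + 3*D)/6 = -(-5 + 3*D)/6 = ⅚ - D/2)
L(-25)*t(-6) = ((-57 + 8*(-25))/(-7 - 25))*(⅚ - ½*(-6)) = ((-57 - 200)/(-32))*(⅚ + 3) = -1/32*(-257)*(23/6) = (257/32)*(23/6) = 5911/192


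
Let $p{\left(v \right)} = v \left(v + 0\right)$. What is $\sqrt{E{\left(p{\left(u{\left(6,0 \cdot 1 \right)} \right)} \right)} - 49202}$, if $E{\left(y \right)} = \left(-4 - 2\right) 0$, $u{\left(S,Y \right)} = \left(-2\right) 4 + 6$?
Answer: $i \sqrt{49202} \approx 221.82 i$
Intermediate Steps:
$u{\left(S,Y \right)} = -2$ ($u{\left(S,Y \right)} = -8 + 6 = -2$)
$p{\left(v \right)} = v^{2}$ ($p{\left(v \right)} = v v = v^{2}$)
$E{\left(y \right)} = 0$ ($E{\left(y \right)} = \left(-6\right) 0 = 0$)
$\sqrt{E{\left(p{\left(u{\left(6,0 \cdot 1 \right)} \right)} \right)} - 49202} = \sqrt{0 - 49202} = \sqrt{-49202} = i \sqrt{49202}$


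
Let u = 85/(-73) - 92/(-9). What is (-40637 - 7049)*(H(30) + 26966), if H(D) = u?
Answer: -845120523518/657 ≈ -1.2863e+9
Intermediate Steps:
u = 5951/657 (u = 85*(-1/73) - 92*(-1/9) = -85/73 + 92/9 = 5951/657 ≈ 9.0578)
H(D) = 5951/657
(-40637 - 7049)*(H(30) + 26966) = (-40637 - 7049)*(5951/657 + 26966) = -47686*17722613/657 = -845120523518/657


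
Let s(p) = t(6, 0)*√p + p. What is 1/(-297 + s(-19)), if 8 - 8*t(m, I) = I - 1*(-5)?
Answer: -20224/6390955 - 24*I*√19/6390955 ≈ -0.0031645 - 1.6369e-5*I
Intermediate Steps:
t(m, I) = 3/8 - I/8 (t(m, I) = 1 - (I - 1*(-5))/8 = 1 - (I + 5)/8 = 1 - (5 + I)/8 = 1 + (-5/8 - I/8) = 3/8 - I/8)
s(p) = p + 3*√p/8 (s(p) = (3/8 - ⅛*0)*√p + p = (3/8 + 0)*√p + p = 3*√p/8 + p = p + 3*√p/8)
1/(-297 + s(-19)) = 1/(-297 + (-19 + 3*√(-19)/8)) = 1/(-297 + (-19 + 3*(I*√19)/8)) = 1/(-297 + (-19 + 3*I*√19/8)) = 1/(-316 + 3*I*√19/8)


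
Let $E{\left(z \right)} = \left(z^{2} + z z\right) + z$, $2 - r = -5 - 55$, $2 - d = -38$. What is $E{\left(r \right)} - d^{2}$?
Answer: $6150$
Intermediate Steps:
$d = 40$ ($d = 2 - -38 = 2 + 38 = 40$)
$r = 62$ ($r = 2 - \left(-5 - 55\right) = 2 - -60 = 2 + 60 = 62$)
$E{\left(z \right)} = z + 2 z^{2}$ ($E{\left(z \right)} = \left(z^{2} + z^{2}\right) + z = 2 z^{2} + z = z + 2 z^{2}$)
$E{\left(r \right)} - d^{2} = 62 \left(1 + 2 \cdot 62\right) - 40^{2} = 62 \left(1 + 124\right) - 1600 = 62 \cdot 125 - 1600 = 7750 - 1600 = 6150$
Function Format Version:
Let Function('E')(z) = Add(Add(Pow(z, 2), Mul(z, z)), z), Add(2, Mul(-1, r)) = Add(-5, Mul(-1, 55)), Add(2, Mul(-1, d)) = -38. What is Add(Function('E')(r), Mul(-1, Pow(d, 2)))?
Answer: 6150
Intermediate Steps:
d = 40 (d = Add(2, Mul(-1, -38)) = Add(2, 38) = 40)
r = 62 (r = Add(2, Mul(-1, Add(-5, Mul(-1, 55)))) = Add(2, Mul(-1, Add(-5, -55))) = Add(2, Mul(-1, -60)) = Add(2, 60) = 62)
Function('E')(z) = Add(z, Mul(2, Pow(z, 2))) (Function('E')(z) = Add(Add(Pow(z, 2), Pow(z, 2)), z) = Add(Mul(2, Pow(z, 2)), z) = Add(z, Mul(2, Pow(z, 2))))
Add(Function('E')(r), Mul(-1, Pow(d, 2))) = Add(Mul(62, Add(1, Mul(2, 62))), Mul(-1, Pow(40, 2))) = Add(Mul(62, Add(1, 124)), Mul(-1, 1600)) = Add(Mul(62, 125), -1600) = Add(7750, -1600) = 6150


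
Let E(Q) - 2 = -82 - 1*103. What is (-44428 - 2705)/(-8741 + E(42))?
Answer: 47133/8924 ≈ 5.2816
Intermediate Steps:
E(Q) = -183 (E(Q) = 2 + (-82 - 1*103) = 2 + (-82 - 103) = 2 - 185 = -183)
(-44428 - 2705)/(-8741 + E(42)) = (-44428 - 2705)/(-8741 - 183) = -47133/(-8924) = -47133*(-1/8924) = 47133/8924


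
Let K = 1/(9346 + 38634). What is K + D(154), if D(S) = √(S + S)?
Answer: 1/47980 + 2*√77 ≈ 17.550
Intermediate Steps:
D(S) = √2*√S (D(S) = √(2*S) = √2*√S)
K = 1/47980 ≈ 2.0842e-5
K + D(154) = 1/47980 + √2*√154 = 1/47980 + 2*√77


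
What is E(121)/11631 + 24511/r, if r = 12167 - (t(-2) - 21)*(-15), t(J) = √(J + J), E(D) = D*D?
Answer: 7040789368/2116341867 - 1905*I/363914 ≈ 3.3269 - 0.0052348*I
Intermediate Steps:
E(D) = D²
t(J) = √2*√J (t(J) = √(2*J) = √2*√J)
r = 11852 + 30*I (r = 12167 - (√2*√(-2) - 21)*(-15) = 12167 - (√2*(I*√2) - 21)*(-15) = 12167 - (2*I - 21)*(-15) = 12167 - (-21 + 2*I)*(-15) = 12167 - (315 - 30*I) = 12167 + (-315 + 30*I) = 11852 + 30*I ≈ 11852.0 + 30.0*I)
E(121)/11631 + 24511/r = 121²/11631 + 24511/(11852 + 30*I) = 14641*(1/11631) + 24511*((11852 - 30*I)/140470804) = 14641/11631 + 127*(11852 - 30*I)/727828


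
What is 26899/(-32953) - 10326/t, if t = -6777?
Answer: 52659385/74440827 ≈ 0.70740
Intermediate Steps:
26899/(-32953) - 10326/t = 26899/(-32953) - 10326/(-6777) = 26899*(-1/32953) - 10326*(-1/6777) = -26899/32953 + 3442/2259 = 52659385/74440827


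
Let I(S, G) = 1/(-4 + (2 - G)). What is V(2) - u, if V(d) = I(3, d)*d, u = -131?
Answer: 261/2 ≈ 130.50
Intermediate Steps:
I(S, G) = 1/(-2 - G)
V(d) = -d/(2 + d) (V(d) = (-1/(2 + d))*d = -d/(2 + d))
V(2) - u = -1*2/(2 + 2) - 1*(-131) = -1*2/4 + 131 = -1*2*¼ + 131 = -½ + 131 = 261/2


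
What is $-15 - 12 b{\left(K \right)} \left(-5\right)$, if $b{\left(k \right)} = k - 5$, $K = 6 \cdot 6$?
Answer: $1845$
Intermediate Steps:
$K = 36$
$b{\left(k \right)} = -5 + k$
$-15 - 12 b{\left(K \right)} \left(-5\right) = -15 - 12 \left(-5 + 36\right) \left(-5\right) = -15 - 12 \cdot 31 \left(-5\right) = -15 - -1860 = -15 + 1860 = 1845$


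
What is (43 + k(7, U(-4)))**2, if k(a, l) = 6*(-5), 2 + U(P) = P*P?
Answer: 169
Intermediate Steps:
U(P) = -2 + P**2 (U(P) = -2 + P*P = -2 + P**2)
k(a, l) = -30
(43 + k(7, U(-4)))**2 = (43 - 30)**2 = 13**2 = 169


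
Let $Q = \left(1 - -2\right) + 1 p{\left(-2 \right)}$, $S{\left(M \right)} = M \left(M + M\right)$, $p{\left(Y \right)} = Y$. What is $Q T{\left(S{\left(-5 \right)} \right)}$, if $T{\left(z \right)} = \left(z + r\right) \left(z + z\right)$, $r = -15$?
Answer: $3500$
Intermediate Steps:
$S{\left(M \right)} = 2 M^{2}$ ($S{\left(M \right)} = M 2 M = 2 M^{2}$)
$T{\left(z \right)} = 2 z \left(-15 + z\right)$ ($T{\left(z \right)} = \left(z - 15\right) \left(z + z\right) = \left(-15 + z\right) 2 z = 2 z \left(-15 + z\right)$)
$Q = 1$ ($Q = \left(1 - -2\right) + 1 \left(-2\right) = \left(1 + 2\right) - 2 = 3 - 2 = 1$)
$Q T{\left(S{\left(-5 \right)} \right)} = 1 \cdot 2 \cdot 2 \left(-5\right)^{2} \left(-15 + 2 \left(-5\right)^{2}\right) = 1 \cdot 2 \cdot 2 \cdot 25 \left(-15 + 2 \cdot 25\right) = 1 \cdot 2 \cdot 50 \left(-15 + 50\right) = 1 \cdot 2 \cdot 50 \cdot 35 = 1 \cdot 3500 = 3500$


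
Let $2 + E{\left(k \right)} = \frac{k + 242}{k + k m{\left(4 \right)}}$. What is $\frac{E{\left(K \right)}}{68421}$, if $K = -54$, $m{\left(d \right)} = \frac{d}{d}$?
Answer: $- \frac{101}{1847367} \approx -5.4672 \cdot 10^{-5}$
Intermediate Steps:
$m{\left(d \right)} = 1$
$E{\left(k \right)} = -2 + \frac{242 + k}{2 k}$ ($E{\left(k \right)} = -2 + \frac{k + 242}{k + k 1} = -2 + \frac{242 + k}{k + k} = -2 + \frac{242 + k}{2 k}$)
$\frac{E{\left(K \right)}}{68421} = \frac{- \frac{3}{2} + \frac{121}{-54}}{68421} = \left(- \frac{3}{2} + 121 \left(- \frac{1}{54}\right)\right) \frac{1}{68421} = \left(- \frac{3}{2} - \frac{121}{54}\right) \frac{1}{68421} = \left(- \frac{101}{27}\right) \frac{1}{68421} = - \frac{101}{1847367}$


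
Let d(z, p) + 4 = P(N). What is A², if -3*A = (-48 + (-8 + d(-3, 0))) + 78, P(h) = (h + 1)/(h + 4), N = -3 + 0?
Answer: 256/9 ≈ 28.444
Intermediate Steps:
N = -3
P(h) = (1 + h)/(4 + h)
d(z, p) = -6 (d(z, p) = -4 + (1 - 3)/(4 - 3) = -4 - 2/1 = -4 + 1*(-2) = -4 - 2 = -6)
A = -16/3 (A = -((-48 + (-8 - 6)) + 78)/3 = -((-48 - 14) + 78)/3 = -(-62 + 78)/3 = -⅓*16 = -16/3 ≈ -5.3333)
A² = (-16/3)² = 256/9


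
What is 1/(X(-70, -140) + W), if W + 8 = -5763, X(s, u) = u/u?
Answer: -1/5770 ≈ -0.00017331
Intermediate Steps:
X(s, u) = 1
W = -5771 (W = -8 - 5763 = -5771)
1/(X(-70, -140) + W) = 1/(1 - 5771) = 1/(-5770) = -1/5770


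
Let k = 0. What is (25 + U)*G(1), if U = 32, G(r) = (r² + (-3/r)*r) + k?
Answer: -114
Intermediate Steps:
G(r) = -3 + r² (G(r) = (r² + (-3/r)*r) + 0 = (r² - 3) + 0 = (-3 + r²) + 0 = -3 + r²)
(25 + U)*G(1) = (25 + 32)*(-3 + 1²) = 57*(-3 + 1) = 57*(-2) = -114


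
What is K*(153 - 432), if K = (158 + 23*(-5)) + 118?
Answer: -44919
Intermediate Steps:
K = 161 (K = (158 - 115) + 118 = 43 + 118 = 161)
K*(153 - 432) = 161*(153 - 432) = 161*(-279) = -44919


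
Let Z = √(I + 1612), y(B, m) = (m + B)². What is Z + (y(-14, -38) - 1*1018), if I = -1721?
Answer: 1686 + I*√109 ≈ 1686.0 + 10.44*I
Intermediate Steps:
y(B, m) = (B + m)²
Z = I*√109 (Z = √(-1721 + 1612) = √(-109) = I*√109 ≈ 10.44*I)
Z + (y(-14, -38) - 1*1018) = I*√109 + ((-14 - 38)² - 1*1018) = I*√109 + ((-52)² - 1018) = I*√109 + (2704 - 1018) = I*√109 + 1686 = 1686 + I*√109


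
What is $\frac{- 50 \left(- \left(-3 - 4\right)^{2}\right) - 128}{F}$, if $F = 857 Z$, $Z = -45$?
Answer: $- \frac{258}{4285} \approx -0.06021$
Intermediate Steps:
$F = -38565$ ($F = 857 \left(-45\right) = -38565$)
$\frac{- 50 \left(- \left(-3 - 4\right)^{2}\right) - 128}{F} = \frac{- 50 \left(- \left(-3 - 4\right)^{2}\right) - 128}{-38565} = \left(- 50 \left(- \left(-7\right)^{2}\right) - 128\right) \left(- \frac{1}{38565}\right) = \left(- 50 \left(\left(-1\right) 49\right) - 128\right) \left(- \frac{1}{38565}\right) = \left(\left(-50\right) \left(-49\right) - 128\right) \left(- \frac{1}{38565}\right) = \left(2450 - 128\right) \left(- \frac{1}{38565}\right) = 2322 \left(- \frac{1}{38565}\right) = - \frac{258}{4285}$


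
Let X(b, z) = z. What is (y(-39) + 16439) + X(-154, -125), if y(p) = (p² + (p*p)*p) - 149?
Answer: -41633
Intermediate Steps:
y(p) = -149 + p² + p³ (y(p) = (p² + p²*p) - 149 = (p² + p³) - 149 = -149 + p² + p³)
(y(-39) + 16439) + X(-154, -125) = ((-149 + (-39)² + (-39)³) + 16439) - 125 = ((-149 + 1521 - 59319) + 16439) - 125 = (-57947 + 16439) - 125 = -41508 - 125 = -41633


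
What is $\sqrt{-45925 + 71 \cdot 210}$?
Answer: $i \sqrt{31015} \approx 176.11 i$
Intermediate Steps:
$\sqrt{-45925 + 71 \cdot 210} = \sqrt{-45925 + 14910} = \sqrt{-31015} = i \sqrt{31015}$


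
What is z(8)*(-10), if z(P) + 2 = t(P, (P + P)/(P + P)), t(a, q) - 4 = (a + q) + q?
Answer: -120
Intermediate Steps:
t(a, q) = 4 + a + 2*q (t(a, q) = 4 + ((a + q) + q) = 4 + (a + 2*q) = 4 + a + 2*q)
z(P) = 4 + P (z(P) = -2 + (4 + P + 2*((P + P)/(P + P))) = -2 + (4 + P + 2*((2*P)/((2*P)))) = -2 + (4 + P + 2*((2*P)*(1/(2*P)))) = -2 + (4 + P + 2*1) = -2 + (4 + P + 2) = -2 + (6 + P) = 4 + P)
z(8)*(-10) = (4 + 8)*(-10) = 12*(-10) = -120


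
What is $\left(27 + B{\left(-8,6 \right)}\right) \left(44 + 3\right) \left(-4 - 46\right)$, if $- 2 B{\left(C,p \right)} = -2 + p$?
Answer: $-58750$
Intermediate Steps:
$B{\left(C,p \right)} = 1 - \frac{p}{2}$ ($B{\left(C,p \right)} = - \frac{-2 + p}{2} = 1 - \frac{p}{2}$)
$\left(27 + B{\left(-8,6 \right)}\right) \left(44 + 3\right) \left(-4 - 46\right) = \left(27 + \left(1 - 3\right)\right) \left(44 + 3\right) \left(-4 - 46\right) = \left(27 + \left(1 - 3\right)\right) 47 \left(-50\right) = \left(27 - 2\right) 47 \left(-50\right) = 25 \cdot 47 \left(-50\right) = 1175 \left(-50\right) = -58750$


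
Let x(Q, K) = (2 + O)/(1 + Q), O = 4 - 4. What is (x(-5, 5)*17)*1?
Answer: -17/2 ≈ -8.5000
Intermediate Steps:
O = 0
x(Q, K) = 2/(1 + Q) (x(Q, K) = (2 + 0)/(1 + Q) = 2/(1 + Q))
(x(-5, 5)*17)*1 = ((2/(1 - 5))*17)*1 = ((2/(-4))*17)*1 = ((2*(-1/4))*17)*1 = -1/2*17*1 = -17/2*1 = -17/2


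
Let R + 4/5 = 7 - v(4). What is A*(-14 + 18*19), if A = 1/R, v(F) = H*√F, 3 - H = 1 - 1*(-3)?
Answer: 40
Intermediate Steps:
H = -1 (H = 3 - (1 - 1*(-3)) = 3 - (1 + 3) = 3 - 1*4 = 3 - 4 = -1)
v(F) = -√F
R = 41/5 (R = -⅘ + (7 - (-1)*√4) = -⅘ + (7 - (-1)*2) = -⅘ + (7 - 1*(-2)) = -⅘ + (7 + 2) = -⅘ + 9 = 41/5 ≈ 8.2000)
A = 5/41 (A = 1/(41/5) = 5/41 ≈ 0.12195)
A*(-14 + 18*19) = 5*(-14 + 18*19)/41 = 5*(-14 + 342)/41 = (5/41)*328 = 40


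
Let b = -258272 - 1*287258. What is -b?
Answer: 545530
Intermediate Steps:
b = -545530 (b = -258272 - 287258 = -545530)
-b = -1*(-545530) = 545530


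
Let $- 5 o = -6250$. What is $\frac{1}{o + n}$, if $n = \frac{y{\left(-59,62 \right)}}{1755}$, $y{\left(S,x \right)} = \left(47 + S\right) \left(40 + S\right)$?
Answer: $\frac{585}{731326} \approx 0.00079992$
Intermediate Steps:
$o = 1250$ ($o = \left(- \frac{1}{5}\right) \left(-6250\right) = 1250$)
$y{\left(S,x \right)} = \left(40 + S\right) \left(47 + S\right)$
$n = \frac{76}{585}$ ($n = \frac{1880 + \left(-59\right)^{2} + 87 \left(-59\right)}{1755} = \left(1880 + 3481 - 5133\right) \frac{1}{1755} = 228 \cdot \frac{1}{1755} = \frac{76}{585} \approx 0.12991$)
$\frac{1}{o + n} = \frac{1}{1250 + \frac{76}{585}} = \frac{1}{\frac{731326}{585}} = \frac{585}{731326}$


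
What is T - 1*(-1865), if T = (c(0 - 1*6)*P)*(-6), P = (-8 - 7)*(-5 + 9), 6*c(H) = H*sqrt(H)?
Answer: 1865 - 360*I*sqrt(6) ≈ 1865.0 - 881.82*I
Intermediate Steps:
c(H) = H**(3/2)/6 (c(H) = (H*sqrt(H))/6 = H**(3/2)/6)
P = -60 (P = -15*4 = -60)
T = -360*I*sqrt(6) (T = (((0 - 1*6)**(3/2)/6)*(-60))*(-6) = (((0 - 6)**(3/2)/6)*(-60))*(-6) = (((-6)**(3/2)/6)*(-60))*(-6) = (((-6*I*sqrt(6))/6)*(-60))*(-6) = (-I*sqrt(6)*(-60))*(-6) = (60*I*sqrt(6))*(-6) = -360*I*sqrt(6) ≈ -881.82*I)
T - 1*(-1865) = -360*I*sqrt(6) - 1*(-1865) = -360*I*sqrt(6) + 1865 = 1865 - 360*I*sqrt(6)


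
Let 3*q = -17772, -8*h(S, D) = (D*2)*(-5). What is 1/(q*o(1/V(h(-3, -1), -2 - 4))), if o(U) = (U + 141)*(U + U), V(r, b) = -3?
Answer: 9/4999856 ≈ 1.8001e-6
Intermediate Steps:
h(S, D) = 5*D/4 (h(S, D) = -D*2*(-5)/8 = -2*D*(-5)/8 = -(-5)*D/4 = 5*D/4)
q = -5924 (q = (⅓)*(-17772) = -5924)
o(U) = 2*U*(141 + U) (o(U) = (141 + U)*(2*U) = 2*U*(141 + U))
1/(q*o(1/V(h(-3, -1), -2 - 4))) = 1/((-5924)*((2*(141 + 1/(-3))/(-3)))) = -(-3/(2*(141 - ⅓)))/5924 = -1/(5924*(2*(-⅓)*(422/3))) = -1/(5924*(-844/9)) = -1/5924*(-9/844) = 9/4999856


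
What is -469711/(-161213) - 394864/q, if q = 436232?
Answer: 17655719865/8790783677 ≈ 2.0084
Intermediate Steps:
-469711/(-161213) - 394864/q = -469711/(-161213) - 394864/436232 = -469711*(-1/161213) - 394864*1/436232 = 469711/161213 - 49358/54529 = 17655719865/8790783677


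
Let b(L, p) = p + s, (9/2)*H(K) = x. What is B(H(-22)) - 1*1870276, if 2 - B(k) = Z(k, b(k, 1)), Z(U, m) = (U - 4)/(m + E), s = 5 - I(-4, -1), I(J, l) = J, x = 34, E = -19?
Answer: -151492162/81 ≈ -1.8703e+6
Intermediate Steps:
H(K) = 68/9 (H(K) = (2/9)*34 = 68/9)
s = 9 (s = 5 - 1*(-4) = 5 + 4 = 9)
b(L, p) = 9 + p (b(L, p) = p + 9 = 9 + p)
Z(U, m) = (-4 + U)/(-19 + m) (Z(U, m) = (U - 4)/(m - 19) = (-4 + U)/(-19 + m))
B(k) = 14/9 + k/9 (B(k) = 2 - (-4 + k)/(-19 + (9 + 1)) = 2 - (-4 + k)/(-19 + 10) = 2 - (-4 + k)/(-9) = 2 - (-1)*(-4 + k)/9 = 2 - (4/9 - k/9) = 2 + (-4/9 + k/9) = 14/9 + k/9)
B(H(-22)) - 1*1870276 = (14/9 + (⅑)*(68/9)) - 1*1870276 = (14/9 + 68/81) - 1870276 = 194/81 - 1870276 = -151492162/81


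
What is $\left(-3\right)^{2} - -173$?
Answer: $182$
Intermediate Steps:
$\left(-3\right)^{2} - -173 = 9 + 173 = 182$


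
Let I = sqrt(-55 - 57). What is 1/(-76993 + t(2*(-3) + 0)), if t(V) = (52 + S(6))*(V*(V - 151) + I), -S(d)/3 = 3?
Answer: -36487/1331508257 - 172*I*sqrt(7)/1331508257 ≈ -2.7403e-5 - 3.4177e-7*I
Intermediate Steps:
S(d) = -9 (S(d) = -3*3 = -9)
I = 4*I*sqrt(7) (I = sqrt(-112) = 4*I*sqrt(7) ≈ 10.583*I)
t(V) = 43*V*(-151 + V) + 172*I*sqrt(7) (t(V) = (52 - 9)*(V*(V - 151) + 4*I*sqrt(7)) = 43*(V*(-151 + V) + 4*I*sqrt(7)) = 43*V*(-151 + V) + 172*I*sqrt(7))
1/(-76993 + t(2*(-3) + 0)) = 1/(-76993 + (-6493*(2*(-3) + 0) + 43*(2*(-3) + 0)**2 + 172*I*sqrt(7))) = 1/(-76993 + (-6493*(-6 + 0) + 43*(-6 + 0)**2 + 172*I*sqrt(7))) = 1/(-76993 + (-6493*(-6) + 43*(-6)**2 + 172*I*sqrt(7))) = 1/(-76993 + (38958 + 43*36 + 172*I*sqrt(7))) = 1/(-76993 + (38958 + 1548 + 172*I*sqrt(7))) = 1/(-76993 + (40506 + 172*I*sqrt(7))) = 1/(-36487 + 172*I*sqrt(7))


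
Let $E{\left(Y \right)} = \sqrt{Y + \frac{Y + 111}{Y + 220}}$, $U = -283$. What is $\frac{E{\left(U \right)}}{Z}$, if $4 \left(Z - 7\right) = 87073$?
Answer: $\frac{4 i \sqrt{123599}}{1829121} \approx 0.00076882 i$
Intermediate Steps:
$Z = \frac{87101}{4}$ ($Z = 7 + \frac{1}{4} \cdot 87073 = 7 + \frac{87073}{4} = \frac{87101}{4} \approx 21775.0$)
$E{\left(Y \right)} = \sqrt{Y + \frac{111 + Y}{220 + Y}}$
$\frac{E{\left(U \right)}}{Z} = \frac{\sqrt{\frac{111 - 283 - 283 \left(220 - 283\right)}{220 - 283}}}{\frac{87101}{4}} = \sqrt{\frac{111 - 283 - -17829}{-63}} \cdot \frac{4}{87101} = \sqrt{- \frac{111 - 283 + 17829}{63}} \cdot \frac{4}{87101} = \sqrt{\left(- \frac{1}{63}\right) 17657} \cdot \frac{4}{87101} = \sqrt{- \frac{17657}{63}} \cdot \frac{4}{87101} = \frac{i \sqrt{123599}}{21} \cdot \frac{4}{87101} = \frac{4 i \sqrt{123599}}{1829121}$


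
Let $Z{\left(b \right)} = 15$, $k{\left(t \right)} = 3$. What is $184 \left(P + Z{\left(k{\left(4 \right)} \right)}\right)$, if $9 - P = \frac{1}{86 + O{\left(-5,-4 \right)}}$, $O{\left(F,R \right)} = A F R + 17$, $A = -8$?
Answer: $\frac{251896}{57} \approx 4419.2$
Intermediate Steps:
$O{\left(F,R \right)} = 17 - 8 F R$ ($O{\left(F,R \right)} = - 8 F R + 17 = 17 - 8 F R$)
$P = \frac{514}{57}$ ($P = 9 - \frac{1}{86 + \left(17 - \left(-40\right) \left(-4\right)\right)} = 9 - \frac{1}{86 + \left(17 - 160\right)} = 9 - \frac{1}{86 - 143} = 9 - \frac{1}{-57} = 9 - - \frac{1}{57} = 9 + \frac{1}{57} = \frac{514}{57} \approx 9.0175$)
$184 \left(P + Z{\left(k{\left(4 \right)} \right)}\right) = 184 \left(\frac{514}{57} + 15\right) = 184 \cdot \frac{1369}{57} = \frac{251896}{57}$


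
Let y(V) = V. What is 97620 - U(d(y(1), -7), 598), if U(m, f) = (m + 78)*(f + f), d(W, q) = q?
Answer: 12704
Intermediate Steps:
U(m, f) = 2*f*(78 + m) (U(m, f) = (78 + m)*(2*f) = 2*f*(78 + m))
97620 - U(d(y(1), -7), 598) = 97620 - 2*598*(78 - 7) = 97620 - 2*598*71 = 97620 - 1*84916 = 97620 - 84916 = 12704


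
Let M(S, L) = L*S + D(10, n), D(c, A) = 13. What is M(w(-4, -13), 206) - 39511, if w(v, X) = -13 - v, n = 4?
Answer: -41352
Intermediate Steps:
M(S, L) = 13 + L*S (M(S, L) = L*S + 13 = 13 + L*S)
M(w(-4, -13), 206) - 39511 = (13 + 206*(-13 - 1*(-4))) - 39511 = (13 + 206*(-13 + 4)) - 39511 = (13 + 206*(-9)) - 39511 = (13 - 1854) - 39511 = -1841 - 39511 = -41352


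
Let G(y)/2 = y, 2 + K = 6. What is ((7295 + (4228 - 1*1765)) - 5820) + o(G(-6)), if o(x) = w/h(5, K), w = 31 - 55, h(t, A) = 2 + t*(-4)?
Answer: 11818/3 ≈ 3939.3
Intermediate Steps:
K = 4 (K = -2 + 6 = 4)
h(t, A) = 2 - 4*t
G(y) = 2*y
w = -24
o(x) = 4/3 (o(x) = -24/(2 - 4*5) = -24/(2 - 20) = -24/(-18) = -24*(-1/18) = 4/3)
((7295 + (4228 - 1*1765)) - 5820) + o(G(-6)) = ((7295 + (4228 - 1*1765)) - 5820) + 4/3 = ((7295 + (4228 - 1765)) - 5820) + 4/3 = ((7295 + 2463) - 5820) + 4/3 = (9758 - 5820) + 4/3 = 3938 + 4/3 = 11818/3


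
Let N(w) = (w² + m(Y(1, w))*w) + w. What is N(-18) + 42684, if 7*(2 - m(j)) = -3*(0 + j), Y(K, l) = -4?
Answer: 300894/7 ≈ 42985.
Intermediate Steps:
m(j) = 2 + 3*j/7 (m(j) = 2 - (-3)*(0 + j)/7 = 2 - (-3)*j/7 = 2 + 3*j/7)
N(w) = w² + 9*w/7 (N(w) = (w² + (2 + (3/7)*(-4))*w) + w = (w² + (2 - 12/7)*w) + w = (w² + 2*w/7) + w = w² + 9*w/7)
N(-18) + 42684 = (⅐)*(-18)*(9 + 7*(-18)) + 42684 = (⅐)*(-18)*(9 - 126) + 42684 = (⅐)*(-18)*(-117) + 42684 = 2106/7 + 42684 = 300894/7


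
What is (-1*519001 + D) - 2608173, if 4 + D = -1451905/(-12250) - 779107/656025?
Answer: -5744003923279/1836870 ≈ -3.1271e+6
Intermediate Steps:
D = 208182101/1836870 (D = -4 + (-1451905/(-12250) - 779107/656025) = -4 + (-1451905*(-1/12250) - 779107*1/656025) = -4 + (41483/350 - 779107/656025) = -4 + 215529581/1836870 = 208182101/1836870 ≈ 113.34)
(-1*519001 + D) - 2608173 = (-1*519001 + 208182101/1836870) - 2608173 = (-519001 + 208182101/1836870) - 2608173 = -953129184769/1836870 - 2608173 = -5744003923279/1836870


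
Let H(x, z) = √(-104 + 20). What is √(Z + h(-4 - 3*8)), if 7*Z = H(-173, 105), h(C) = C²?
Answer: √(38416 + 14*I*√21)/7 ≈ 28.0 + 0.02338*I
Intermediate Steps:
H(x, z) = 2*I*√21 (H(x, z) = √(-84) = 2*I*√21)
Z = 2*I*√21/7 (Z = (2*I*√21)/7 = 2*I*√21/7 ≈ 1.3093*I)
√(Z + h(-4 - 3*8)) = √(2*I*√21/7 + (-4 - 3*8)²) = √(2*I*√21/7 + (-4 - 24)²) = √(2*I*√21/7 + (-28)²) = √(2*I*√21/7 + 784) = √(784 + 2*I*√21/7)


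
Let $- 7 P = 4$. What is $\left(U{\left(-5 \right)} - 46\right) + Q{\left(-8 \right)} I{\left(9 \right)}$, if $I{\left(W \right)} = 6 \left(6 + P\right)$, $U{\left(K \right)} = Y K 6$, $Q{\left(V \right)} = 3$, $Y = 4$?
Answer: $- \frac{478}{7} \approx -68.286$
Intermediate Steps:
$P = - \frac{4}{7}$ ($P = \left(- \frac{1}{7}\right) 4 = - \frac{4}{7} \approx -0.57143$)
$U{\left(K \right)} = 24 K$ ($U{\left(K \right)} = 4 K 6 = 24 K$)
$I{\left(W \right)} = \frac{228}{7}$ ($I{\left(W \right)} = 6 \left(6 - \frac{4}{7}\right) = 6 \cdot \frac{38}{7} = \frac{228}{7}$)
$\left(U{\left(-5 \right)} - 46\right) + Q{\left(-8 \right)} I{\left(9 \right)} = \left(24 \left(-5\right) - 46\right) + 3 \cdot \frac{228}{7} = \left(-120 - 46\right) + \frac{684}{7} = -166 + \frac{684}{7} = - \frac{478}{7}$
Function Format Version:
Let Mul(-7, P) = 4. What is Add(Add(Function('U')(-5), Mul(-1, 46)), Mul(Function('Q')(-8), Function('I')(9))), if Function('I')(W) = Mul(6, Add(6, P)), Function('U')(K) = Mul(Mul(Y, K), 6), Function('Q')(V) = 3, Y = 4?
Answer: Rational(-478, 7) ≈ -68.286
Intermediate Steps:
P = Rational(-4, 7) (P = Mul(Rational(-1, 7), 4) = Rational(-4, 7) ≈ -0.57143)
Function('U')(K) = Mul(24, K) (Function('U')(K) = Mul(Mul(4, K), 6) = Mul(24, K))
Function('I')(W) = Rational(228, 7) (Function('I')(W) = Mul(6, Add(6, Rational(-4, 7))) = Mul(6, Rational(38, 7)) = Rational(228, 7))
Add(Add(Function('U')(-5), Mul(-1, 46)), Mul(Function('Q')(-8), Function('I')(9))) = Add(Add(Mul(24, -5), Mul(-1, 46)), Mul(3, Rational(228, 7))) = Add(Add(-120, -46), Rational(684, 7)) = Add(-166, Rational(684, 7)) = Rational(-478, 7)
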